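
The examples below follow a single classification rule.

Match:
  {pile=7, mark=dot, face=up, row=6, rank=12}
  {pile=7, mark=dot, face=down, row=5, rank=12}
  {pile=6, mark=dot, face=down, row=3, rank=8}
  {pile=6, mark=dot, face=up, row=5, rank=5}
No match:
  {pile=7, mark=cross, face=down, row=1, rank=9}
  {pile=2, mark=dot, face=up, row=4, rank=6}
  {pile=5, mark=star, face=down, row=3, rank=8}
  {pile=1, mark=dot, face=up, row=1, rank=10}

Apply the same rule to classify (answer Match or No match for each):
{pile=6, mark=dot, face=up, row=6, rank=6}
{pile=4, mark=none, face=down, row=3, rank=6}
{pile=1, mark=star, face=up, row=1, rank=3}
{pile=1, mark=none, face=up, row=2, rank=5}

All 'Match' examples share one property — mark is dot AND pile ≥ 5 — and every 'No match' example lacks it.
{pile=6, mark=dot, face=up, row=6, rank=6} → mark is dot, pile = 6 → Match.
{pile=4, mark=none, face=down, row=3, rank=6} → mark is none, pile = 4 → No match.
{pile=1, mark=star, face=up, row=1, rank=3} → mark is star, pile = 1 → No match.
{pile=1, mark=none, face=up, row=2, rank=5} → mark is none, pile = 1 → No match.

Match, No match, No match, No match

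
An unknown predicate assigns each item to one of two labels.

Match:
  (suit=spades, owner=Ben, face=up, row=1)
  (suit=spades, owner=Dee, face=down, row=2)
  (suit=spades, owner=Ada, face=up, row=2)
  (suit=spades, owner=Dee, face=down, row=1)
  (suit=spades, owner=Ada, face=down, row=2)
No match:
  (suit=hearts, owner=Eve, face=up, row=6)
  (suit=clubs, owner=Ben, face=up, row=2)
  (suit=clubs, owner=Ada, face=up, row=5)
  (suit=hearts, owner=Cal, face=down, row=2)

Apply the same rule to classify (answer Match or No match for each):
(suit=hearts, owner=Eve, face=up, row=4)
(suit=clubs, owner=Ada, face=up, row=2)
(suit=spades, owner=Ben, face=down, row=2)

The distinguishing property — suit is spades — holds for all the 'Match' cases and none of the 'No match' cases.
(suit=hearts, owner=Eve, face=up, row=4): suit is hearts — lacks this property, so No match.
(suit=clubs, owner=Ada, face=up, row=2): suit is clubs — lacks this property, so No match.
(suit=spades, owner=Ben, face=down, row=2): suit is spades — satisfies this, so Match.

No match, No match, Match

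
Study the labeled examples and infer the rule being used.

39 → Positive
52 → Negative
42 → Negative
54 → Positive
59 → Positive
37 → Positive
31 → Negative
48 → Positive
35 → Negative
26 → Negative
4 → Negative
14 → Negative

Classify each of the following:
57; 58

Positive, Positive

The distinguishing property — digit sum ≥ 9 — holds for all the 'Positive' cases and none of the 'Negative' cases.
Positive: 57, since digit sum 5+7 = 12.
Positive: 58, since digit sum 5+8 = 13.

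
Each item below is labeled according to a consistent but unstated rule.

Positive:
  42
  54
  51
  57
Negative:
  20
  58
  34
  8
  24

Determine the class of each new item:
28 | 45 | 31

The simplest hypothesis consistent with all the labels is: multiple of 3 AND at least 34.
28 → 28 = 3·9 + 1, 28 < 34 → Negative.
45 → 45 = 3·15, 45 ≥ 34 → Positive.
31 → 31 = 3·10 + 1, 31 < 34 → Negative.

Negative, Positive, Negative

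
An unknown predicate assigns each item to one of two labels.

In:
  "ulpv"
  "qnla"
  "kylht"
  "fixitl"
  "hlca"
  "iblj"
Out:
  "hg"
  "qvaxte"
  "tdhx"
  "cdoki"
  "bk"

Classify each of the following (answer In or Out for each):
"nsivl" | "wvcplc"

In, In

The pattern is that an item is 'In' exactly when: contains 'l'.
"nsivl" — has 'l', hence In. "wvcplc" — has 'l', hence In.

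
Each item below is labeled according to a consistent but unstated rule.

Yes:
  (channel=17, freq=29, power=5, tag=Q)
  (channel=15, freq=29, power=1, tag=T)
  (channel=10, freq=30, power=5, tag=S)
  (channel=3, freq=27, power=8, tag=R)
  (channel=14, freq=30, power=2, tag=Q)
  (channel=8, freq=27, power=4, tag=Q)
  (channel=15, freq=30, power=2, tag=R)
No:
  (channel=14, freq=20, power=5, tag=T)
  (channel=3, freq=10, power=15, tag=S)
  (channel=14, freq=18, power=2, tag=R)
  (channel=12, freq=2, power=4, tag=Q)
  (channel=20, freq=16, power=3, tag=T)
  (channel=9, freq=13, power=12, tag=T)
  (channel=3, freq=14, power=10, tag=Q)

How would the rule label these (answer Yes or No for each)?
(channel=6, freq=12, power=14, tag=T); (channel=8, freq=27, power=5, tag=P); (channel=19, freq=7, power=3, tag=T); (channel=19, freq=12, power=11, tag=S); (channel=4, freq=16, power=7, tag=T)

'Yes' ⟺ freq ≥ 27.

No, Yes, No, No, No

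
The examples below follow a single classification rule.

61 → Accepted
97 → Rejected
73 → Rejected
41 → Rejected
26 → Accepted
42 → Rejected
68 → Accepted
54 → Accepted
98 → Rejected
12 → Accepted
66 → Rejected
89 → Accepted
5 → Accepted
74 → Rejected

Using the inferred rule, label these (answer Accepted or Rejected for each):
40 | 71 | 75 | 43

The pattern is that an item is 'Accepted' exactly when: ≡ 5 (mod 7).
40: 40 mod 7 = 5 — meets the rule, so Accepted.
71: 71 mod 7 = 1 — fails this test, so Rejected.
75: 75 mod 7 = 5 — meets the rule, so Accepted.
43: 43 mod 7 = 1 — fails this test, so Rejected.

Accepted, Rejected, Accepted, Rejected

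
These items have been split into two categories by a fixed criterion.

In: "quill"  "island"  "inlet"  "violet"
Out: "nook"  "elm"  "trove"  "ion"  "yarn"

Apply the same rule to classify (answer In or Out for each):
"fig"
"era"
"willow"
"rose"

Out, Out, In, Out

The pattern is that an item is 'In' exactly when: contains 'i' AND contains 'l'.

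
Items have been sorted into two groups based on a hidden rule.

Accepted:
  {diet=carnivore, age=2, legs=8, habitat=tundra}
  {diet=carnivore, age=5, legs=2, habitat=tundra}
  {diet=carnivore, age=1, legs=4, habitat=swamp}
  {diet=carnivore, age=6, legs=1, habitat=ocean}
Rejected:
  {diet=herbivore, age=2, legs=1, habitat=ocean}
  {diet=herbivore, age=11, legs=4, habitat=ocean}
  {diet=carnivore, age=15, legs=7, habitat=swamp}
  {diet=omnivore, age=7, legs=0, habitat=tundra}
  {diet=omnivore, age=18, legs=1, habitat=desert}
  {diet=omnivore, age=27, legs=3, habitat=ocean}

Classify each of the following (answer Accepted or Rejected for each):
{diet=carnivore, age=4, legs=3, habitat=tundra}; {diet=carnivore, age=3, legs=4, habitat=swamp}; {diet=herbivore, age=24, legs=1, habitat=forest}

Accepted, Accepted, Rejected

The pattern is that an item is 'Accepted' exactly when: diet is carnivore AND age ≤ 6.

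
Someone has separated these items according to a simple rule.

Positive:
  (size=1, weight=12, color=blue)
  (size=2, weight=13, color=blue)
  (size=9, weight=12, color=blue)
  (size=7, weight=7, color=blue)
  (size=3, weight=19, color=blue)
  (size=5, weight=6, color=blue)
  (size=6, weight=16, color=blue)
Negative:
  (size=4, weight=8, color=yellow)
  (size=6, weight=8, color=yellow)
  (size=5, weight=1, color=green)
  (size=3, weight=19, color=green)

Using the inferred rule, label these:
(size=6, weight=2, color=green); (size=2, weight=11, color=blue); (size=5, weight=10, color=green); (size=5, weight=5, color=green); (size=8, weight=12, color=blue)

All 'Positive' examples share one property — color is blue — and every 'Negative' example lacks it.
(size=6, weight=2, color=green): color is green, does not pass → Negative. (size=2, weight=11, color=blue): color is blue, meets the rule → Positive. (size=5, weight=10, color=green): color is green, does not pass → Negative. (size=5, weight=5, color=green): color is green, does not pass → Negative. (size=8, weight=12, color=blue): color is blue, meets the rule → Positive.

Negative, Positive, Negative, Negative, Positive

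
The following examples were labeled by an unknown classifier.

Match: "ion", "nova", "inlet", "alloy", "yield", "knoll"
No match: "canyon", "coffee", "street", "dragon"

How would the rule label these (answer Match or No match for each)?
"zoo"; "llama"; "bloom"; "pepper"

Rule: length ≤ 5. This holds for each 'Match' example and fails for each 'No match' one.

Match, Match, Match, No match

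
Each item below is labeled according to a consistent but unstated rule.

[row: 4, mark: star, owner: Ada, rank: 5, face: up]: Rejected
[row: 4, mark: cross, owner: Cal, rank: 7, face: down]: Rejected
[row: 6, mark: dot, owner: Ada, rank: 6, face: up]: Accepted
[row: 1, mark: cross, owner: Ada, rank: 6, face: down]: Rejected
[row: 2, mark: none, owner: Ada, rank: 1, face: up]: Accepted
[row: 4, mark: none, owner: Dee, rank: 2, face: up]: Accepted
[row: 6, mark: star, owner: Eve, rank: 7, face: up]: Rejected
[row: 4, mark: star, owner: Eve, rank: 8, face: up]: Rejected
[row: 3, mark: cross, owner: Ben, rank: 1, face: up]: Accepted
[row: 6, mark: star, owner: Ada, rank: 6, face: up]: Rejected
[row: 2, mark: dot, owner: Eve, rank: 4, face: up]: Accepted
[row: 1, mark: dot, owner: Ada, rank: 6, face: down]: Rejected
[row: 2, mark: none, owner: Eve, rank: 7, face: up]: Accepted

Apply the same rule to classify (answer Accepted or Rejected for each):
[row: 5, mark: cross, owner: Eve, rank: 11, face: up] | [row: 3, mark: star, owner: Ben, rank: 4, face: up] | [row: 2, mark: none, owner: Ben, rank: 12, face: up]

The simplest hypothesis consistent with all the labels is: face is up AND mark is not star.
[row: 5, mark: cross, owner: Eve, rank: 11, face: up]: Accepted (face is up, mark is cross).
[row: 3, mark: star, owner: Ben, rank: 4, face: up]: Rejected (face is up, mark is star).
[row: 2, mark: none, owner: Ben, rank: 12, face: up]: Accepted (face is up, mark is none).

Accepted, Rejected, Accepted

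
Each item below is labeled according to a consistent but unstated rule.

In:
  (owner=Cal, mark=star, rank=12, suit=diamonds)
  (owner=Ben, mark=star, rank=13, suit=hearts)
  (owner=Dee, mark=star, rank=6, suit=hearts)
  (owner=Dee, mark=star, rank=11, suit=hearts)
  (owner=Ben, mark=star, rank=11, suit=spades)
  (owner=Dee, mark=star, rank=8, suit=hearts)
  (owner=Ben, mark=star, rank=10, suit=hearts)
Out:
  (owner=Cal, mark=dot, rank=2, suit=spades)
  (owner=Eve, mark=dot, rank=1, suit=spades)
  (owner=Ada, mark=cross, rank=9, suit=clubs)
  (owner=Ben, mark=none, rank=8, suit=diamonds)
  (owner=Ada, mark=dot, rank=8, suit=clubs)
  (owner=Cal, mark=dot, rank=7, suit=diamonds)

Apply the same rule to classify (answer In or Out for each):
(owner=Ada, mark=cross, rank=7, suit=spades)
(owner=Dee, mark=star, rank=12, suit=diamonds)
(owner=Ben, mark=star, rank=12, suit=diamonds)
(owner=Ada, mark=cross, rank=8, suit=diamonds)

Out, In, In, Out

The distinguishing property — mark is star — holds for all the 'In' cases and none of the 'Out' cases.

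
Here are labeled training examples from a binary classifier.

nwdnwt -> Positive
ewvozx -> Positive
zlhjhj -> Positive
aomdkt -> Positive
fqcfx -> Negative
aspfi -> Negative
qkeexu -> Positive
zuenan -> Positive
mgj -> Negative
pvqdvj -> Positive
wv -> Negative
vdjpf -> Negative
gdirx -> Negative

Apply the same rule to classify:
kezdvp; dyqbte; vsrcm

'Positive' ⟺ length 6.
Positive: kezdvp, since length 6.
Positive: dyqbte, since length 6.
Negative: vsrcm, since length 5.

Positive, Positive, Negative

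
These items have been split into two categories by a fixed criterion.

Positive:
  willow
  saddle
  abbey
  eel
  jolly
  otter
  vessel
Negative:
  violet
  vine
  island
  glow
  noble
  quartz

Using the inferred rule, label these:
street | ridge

Positive, Negative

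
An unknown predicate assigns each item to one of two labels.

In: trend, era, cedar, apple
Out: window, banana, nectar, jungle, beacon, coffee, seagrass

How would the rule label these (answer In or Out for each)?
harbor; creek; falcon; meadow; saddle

One predicate separates the groups cleanly: odd length.

Out, In, Out, Out, Out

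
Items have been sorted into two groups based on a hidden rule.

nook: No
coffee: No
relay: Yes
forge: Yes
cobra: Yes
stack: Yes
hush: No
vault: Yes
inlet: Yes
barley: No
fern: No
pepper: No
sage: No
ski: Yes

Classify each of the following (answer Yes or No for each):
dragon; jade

No, No

Checking candidate rules against both groups, what survives is: odd length.
dragon — length 6, hence No.
jade — length 4, hence No.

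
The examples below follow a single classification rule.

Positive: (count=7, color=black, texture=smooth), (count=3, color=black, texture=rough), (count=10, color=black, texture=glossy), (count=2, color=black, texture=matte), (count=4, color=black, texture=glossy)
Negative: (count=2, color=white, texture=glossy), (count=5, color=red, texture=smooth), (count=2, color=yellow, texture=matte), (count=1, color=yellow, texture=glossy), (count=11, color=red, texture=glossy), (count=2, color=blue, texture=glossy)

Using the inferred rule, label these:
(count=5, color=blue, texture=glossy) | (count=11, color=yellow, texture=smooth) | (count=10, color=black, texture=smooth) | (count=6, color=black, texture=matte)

Negative, Negative, Positive, Positive

One predicate separates the groups cleanly: color is black.
(count=5, color=blue, texture=glossy): color is blue, does not fit → Negative. (count=11, color=yellow, texture=smooth): color is yellow, does not fit → Negative. (count=10, color=black, texture=smooth): color is black, satisfies this → Positive. (count=6, color=black, texture=matte): color is black, satisfies this → Positive.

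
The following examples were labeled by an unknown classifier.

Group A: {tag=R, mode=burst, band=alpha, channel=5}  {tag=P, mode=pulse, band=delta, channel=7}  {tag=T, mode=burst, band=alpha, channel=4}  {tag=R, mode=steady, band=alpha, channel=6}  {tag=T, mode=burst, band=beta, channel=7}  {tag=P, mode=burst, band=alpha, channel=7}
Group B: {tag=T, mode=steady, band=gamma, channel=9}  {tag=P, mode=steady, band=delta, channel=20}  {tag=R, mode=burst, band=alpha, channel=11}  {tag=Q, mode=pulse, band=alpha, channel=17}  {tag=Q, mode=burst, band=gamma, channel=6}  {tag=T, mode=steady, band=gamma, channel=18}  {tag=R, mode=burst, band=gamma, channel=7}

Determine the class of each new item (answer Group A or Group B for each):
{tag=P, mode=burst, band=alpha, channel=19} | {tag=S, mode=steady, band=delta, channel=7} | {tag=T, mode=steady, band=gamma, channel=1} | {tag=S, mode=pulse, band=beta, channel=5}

Group B, Group A, Group B, Group A

The classifier is using: band is not gamma AND channel ≤ 7.
{tag=P, mode=burst, band=alpha, channel=19}: Group B (band is alpha, channel = 19).
{tag=S, mode=steady, band=delta, channel=7}: Group A (band is delta, channel = 7).
{tag=T, mode=steady, band=gamma, channel=1}: Group B (band is gamma, channel = 1).
{tag=S, mode=pulse, band=beta, channel=5}: Group A (band is beta, channel = 5).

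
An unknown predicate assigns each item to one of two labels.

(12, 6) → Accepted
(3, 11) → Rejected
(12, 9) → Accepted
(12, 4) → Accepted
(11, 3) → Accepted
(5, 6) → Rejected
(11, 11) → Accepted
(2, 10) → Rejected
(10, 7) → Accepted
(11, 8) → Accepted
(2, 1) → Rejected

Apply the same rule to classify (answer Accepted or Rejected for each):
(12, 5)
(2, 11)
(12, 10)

The common property of the 'Accepted' items is: first ≥ 6. No 'Rejected' item has it.
(12, 5): first 12, matches → Accepted.
(2, 11): first 2, doesn't match → Rejected.
(12, 10): first 12, matches → Accepted.

Accepted, Rejected, Accepted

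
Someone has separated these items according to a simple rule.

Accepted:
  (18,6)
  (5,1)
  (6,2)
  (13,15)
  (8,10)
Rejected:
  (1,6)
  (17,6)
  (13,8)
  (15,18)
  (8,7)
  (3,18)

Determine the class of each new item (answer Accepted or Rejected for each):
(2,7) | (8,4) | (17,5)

Rejected, Accepted, Accepted

The distinguishing property — sum is even — holds for all the 'Accepted' cases and none of the 'Rejected' cases.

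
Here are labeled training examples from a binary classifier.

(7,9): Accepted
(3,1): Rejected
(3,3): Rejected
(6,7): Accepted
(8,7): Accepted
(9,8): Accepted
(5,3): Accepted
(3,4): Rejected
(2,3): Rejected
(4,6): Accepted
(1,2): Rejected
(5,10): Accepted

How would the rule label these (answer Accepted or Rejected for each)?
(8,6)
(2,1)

Accepted, Rejected

The distinguishing property — sum ≥ 8 — holds for all the 'Accepted' cases and none of the 'Rejected' cases.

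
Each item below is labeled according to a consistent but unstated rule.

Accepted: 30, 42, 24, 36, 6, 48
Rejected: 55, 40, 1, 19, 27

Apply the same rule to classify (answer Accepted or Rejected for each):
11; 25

Rejected, Rejected

Checking candidate rules against both groups, what survives is: multiple of 6.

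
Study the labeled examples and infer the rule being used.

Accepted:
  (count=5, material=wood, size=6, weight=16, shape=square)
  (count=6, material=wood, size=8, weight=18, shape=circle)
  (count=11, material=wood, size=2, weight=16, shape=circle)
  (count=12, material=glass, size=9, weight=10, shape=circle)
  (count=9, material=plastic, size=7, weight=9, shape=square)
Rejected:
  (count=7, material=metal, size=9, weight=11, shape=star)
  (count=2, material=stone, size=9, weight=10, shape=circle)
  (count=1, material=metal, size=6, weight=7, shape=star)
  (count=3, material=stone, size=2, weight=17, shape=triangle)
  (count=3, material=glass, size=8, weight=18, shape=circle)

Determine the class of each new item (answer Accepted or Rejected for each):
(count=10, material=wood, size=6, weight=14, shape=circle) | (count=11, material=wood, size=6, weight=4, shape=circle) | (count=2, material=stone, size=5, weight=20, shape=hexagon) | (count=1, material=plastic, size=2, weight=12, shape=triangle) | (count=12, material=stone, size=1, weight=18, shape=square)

Accepted, Accepted, Rejected, Rejected, Accepted

A rule that fits every label: material is wood OR count ≥ 9 — true of each 'Accepted' example, false of each 'Rejected' one.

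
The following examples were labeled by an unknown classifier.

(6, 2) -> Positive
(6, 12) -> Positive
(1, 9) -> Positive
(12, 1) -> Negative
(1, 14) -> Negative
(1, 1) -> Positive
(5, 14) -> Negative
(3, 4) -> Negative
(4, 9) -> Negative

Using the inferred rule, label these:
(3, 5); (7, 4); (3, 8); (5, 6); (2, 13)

The simplest hypothesis consistent with all the labels is: sum is even.
(3, 5): Positive (3+5 = 8).
(7, 4): Negative (7+4 = 11).
(3, 8): Negative (3+8 = 11).
(5, 6): Negative (5+6 = 11).
(2, 13): Negative (2+13 = 15).

Positive, Negative, Negative, Negative, Negative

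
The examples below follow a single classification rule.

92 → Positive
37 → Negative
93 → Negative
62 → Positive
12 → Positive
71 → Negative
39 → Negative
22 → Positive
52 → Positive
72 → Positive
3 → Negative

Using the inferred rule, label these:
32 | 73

Positive, Negative

The pattern is that an item is 'Positive' exactly when: even.
32 — 32 is even, hence Positive. 73 — 73 is odd, hence Negative.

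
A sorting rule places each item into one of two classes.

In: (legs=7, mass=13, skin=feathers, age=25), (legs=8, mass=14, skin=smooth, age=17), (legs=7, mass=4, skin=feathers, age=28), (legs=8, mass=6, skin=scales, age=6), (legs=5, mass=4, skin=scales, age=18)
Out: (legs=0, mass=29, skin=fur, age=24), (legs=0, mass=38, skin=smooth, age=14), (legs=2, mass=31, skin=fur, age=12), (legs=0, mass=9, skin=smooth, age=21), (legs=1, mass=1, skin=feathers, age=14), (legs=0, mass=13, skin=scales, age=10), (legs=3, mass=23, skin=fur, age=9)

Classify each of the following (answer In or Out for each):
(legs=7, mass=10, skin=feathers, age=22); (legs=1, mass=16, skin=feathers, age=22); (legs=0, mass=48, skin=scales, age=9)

In, Out, Out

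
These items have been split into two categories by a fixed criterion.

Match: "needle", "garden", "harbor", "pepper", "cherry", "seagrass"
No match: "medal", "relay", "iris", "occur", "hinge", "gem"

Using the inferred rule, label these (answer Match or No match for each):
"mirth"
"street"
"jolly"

No match, Match, No match

The common property of the 'Match' items is: length ≥ 6. No 'No match' item has it.
"mirth" → length 5 → No match.
"street" → length 6 → Match.
"jolly" → length 5 → No match.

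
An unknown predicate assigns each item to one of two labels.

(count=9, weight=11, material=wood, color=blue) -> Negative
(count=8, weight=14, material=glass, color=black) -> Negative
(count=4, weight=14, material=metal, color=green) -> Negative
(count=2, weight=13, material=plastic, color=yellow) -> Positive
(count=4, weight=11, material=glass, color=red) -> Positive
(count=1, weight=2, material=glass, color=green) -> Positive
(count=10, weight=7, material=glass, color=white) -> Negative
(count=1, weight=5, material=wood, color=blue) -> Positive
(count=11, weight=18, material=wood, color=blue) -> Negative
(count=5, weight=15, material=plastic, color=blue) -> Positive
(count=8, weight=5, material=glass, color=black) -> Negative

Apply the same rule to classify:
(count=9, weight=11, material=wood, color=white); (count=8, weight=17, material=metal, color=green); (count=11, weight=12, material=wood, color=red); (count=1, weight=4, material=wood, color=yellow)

Negative, Negative, Negative, Positive

A rule that fits every label: count ≤ 5 AND weight ≠ 14 — true of each 'Positive' example, false of each 'Negative' one.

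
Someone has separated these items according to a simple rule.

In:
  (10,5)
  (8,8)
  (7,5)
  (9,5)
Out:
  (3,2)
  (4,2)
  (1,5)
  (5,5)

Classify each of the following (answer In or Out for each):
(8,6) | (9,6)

One predicate separates the groups cleanly: sum ≥ 12.
(8,6) — 8+6 = 14, hence In. (9,6) — 9+6 = 15, hence In.

In, In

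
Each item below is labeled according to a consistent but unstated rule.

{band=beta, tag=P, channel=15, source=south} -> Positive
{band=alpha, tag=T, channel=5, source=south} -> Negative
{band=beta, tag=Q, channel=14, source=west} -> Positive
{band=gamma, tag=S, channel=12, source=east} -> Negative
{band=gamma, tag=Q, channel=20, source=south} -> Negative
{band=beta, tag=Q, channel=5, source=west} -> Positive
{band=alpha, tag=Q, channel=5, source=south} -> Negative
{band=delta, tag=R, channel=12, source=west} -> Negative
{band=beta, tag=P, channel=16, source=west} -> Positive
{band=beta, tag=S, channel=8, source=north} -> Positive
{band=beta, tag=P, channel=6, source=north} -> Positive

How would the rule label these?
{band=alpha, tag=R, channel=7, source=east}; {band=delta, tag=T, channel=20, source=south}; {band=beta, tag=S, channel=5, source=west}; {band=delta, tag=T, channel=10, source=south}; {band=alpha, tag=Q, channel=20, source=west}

The simplest hypothesis consistent with all the labels is: band is beta.

Negative, Negative, Positive, Negative, Negative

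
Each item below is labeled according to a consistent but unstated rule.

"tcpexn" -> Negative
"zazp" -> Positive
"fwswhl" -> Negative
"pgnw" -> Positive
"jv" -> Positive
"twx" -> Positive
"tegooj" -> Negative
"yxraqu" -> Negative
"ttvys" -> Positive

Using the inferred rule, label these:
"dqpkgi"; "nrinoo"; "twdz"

Negative, Negative, Positive

One predicate separates the groups cleanly: length ≤ 5.
"dqpkgi" → length 6 → Negative. "nrinoo" → length 6 → Negative. "twdz" → length 4 → Positive.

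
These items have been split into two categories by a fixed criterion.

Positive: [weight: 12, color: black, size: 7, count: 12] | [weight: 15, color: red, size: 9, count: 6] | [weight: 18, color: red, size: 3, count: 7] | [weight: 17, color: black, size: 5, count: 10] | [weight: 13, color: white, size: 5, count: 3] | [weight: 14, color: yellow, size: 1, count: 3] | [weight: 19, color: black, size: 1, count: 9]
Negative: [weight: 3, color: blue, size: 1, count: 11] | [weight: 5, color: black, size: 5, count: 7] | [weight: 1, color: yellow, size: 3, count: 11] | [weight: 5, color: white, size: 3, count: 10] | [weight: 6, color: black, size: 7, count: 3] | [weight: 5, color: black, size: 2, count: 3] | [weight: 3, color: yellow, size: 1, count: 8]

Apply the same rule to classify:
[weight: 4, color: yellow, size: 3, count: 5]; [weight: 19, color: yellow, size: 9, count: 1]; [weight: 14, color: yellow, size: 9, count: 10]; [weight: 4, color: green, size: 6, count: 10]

Negative, Positive, Positive, Negative

The distinguishing property — weight ≥ 12 — holds for all the 'Positive' cases and none of the 'Negative' cases.
[weight: 4, color: yellow, size: 3, count: 5]: weight = 4, lacks this property → Negative. [weight: 19, color: yellow, size: 9, count: 1]: weight = 19, meets the rule → Positive. [weight: 14, color: yellow, size: 9, count: 10]: weight = 14, meets the rule → Positive. [weight: 4, color: green, size: 6, count: 10]: weight = 4, lacks this property → Negative.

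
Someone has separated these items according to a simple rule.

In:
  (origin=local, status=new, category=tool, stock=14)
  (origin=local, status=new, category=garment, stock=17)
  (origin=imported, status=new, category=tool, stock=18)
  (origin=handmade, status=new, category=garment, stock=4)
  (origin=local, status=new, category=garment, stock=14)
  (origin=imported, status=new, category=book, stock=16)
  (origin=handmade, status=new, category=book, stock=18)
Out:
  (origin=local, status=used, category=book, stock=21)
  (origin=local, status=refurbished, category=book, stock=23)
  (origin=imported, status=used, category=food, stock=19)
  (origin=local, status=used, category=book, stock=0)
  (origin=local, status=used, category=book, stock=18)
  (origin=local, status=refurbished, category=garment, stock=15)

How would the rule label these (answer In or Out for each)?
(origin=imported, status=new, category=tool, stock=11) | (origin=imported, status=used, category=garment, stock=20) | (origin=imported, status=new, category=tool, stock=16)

In, Out, In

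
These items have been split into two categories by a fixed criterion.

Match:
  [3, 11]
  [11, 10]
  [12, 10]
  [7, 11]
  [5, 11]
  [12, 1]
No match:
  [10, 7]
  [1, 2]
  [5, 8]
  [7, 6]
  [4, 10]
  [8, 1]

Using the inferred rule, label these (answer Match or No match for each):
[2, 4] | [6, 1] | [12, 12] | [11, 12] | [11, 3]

No match, No match, Match, Match, Match

A rule that fits every label: max ≥ 11 — true of each 'Match' example, false of each 'No match' one.
[2, 4]: max 4 — does not fit, so No match. [6, 1]: max 6 — does not fit, so No match. [12, 12]: max 12 — checks out, so Match. [11, 12]: max 12 — checks out, so Match. [11, 3]: max 11 — checks out, so Match.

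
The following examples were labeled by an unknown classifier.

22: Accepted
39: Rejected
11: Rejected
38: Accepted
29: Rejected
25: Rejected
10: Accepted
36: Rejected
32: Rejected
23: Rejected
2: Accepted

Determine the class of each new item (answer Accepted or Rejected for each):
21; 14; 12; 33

One predicate separates the groups cleanly: ≡ 2 (mod 4).
21: Rejected (21 mod 4 = 1).
14: Accepted (14 mod 4 = 2).
12: Rejected (12 mod 4 = 0).
33: Rejected (33 mod 4 = 1).

Rejected, Accepted, Rejected, Rejected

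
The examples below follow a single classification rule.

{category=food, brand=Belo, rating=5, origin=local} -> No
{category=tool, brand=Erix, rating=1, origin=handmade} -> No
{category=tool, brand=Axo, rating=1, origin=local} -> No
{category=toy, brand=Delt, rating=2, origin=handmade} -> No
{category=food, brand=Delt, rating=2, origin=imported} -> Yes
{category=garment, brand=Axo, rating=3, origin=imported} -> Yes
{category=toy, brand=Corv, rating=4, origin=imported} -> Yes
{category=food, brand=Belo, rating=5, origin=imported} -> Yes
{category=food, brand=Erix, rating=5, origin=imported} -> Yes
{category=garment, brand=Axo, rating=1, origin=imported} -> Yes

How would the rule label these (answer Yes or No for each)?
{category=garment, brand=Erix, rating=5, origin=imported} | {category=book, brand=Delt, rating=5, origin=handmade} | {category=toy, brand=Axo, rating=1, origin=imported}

Yes, No, Yes

The classifier is using: origin is imported.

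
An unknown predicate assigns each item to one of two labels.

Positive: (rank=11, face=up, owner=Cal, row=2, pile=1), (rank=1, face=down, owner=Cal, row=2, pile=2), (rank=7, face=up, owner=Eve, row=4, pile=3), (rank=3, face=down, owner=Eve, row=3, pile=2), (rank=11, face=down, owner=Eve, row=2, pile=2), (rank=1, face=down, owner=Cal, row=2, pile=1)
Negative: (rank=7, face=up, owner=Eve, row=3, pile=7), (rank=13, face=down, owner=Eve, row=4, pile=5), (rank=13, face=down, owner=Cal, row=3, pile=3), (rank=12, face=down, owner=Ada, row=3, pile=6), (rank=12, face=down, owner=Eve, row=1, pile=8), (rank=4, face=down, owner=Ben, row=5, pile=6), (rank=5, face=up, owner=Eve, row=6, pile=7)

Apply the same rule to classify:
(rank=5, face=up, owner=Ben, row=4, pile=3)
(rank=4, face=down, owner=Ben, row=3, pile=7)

Positive, Negative

The rule appears to be: rank ≤ 11 AND pile ≤ 3.
(rank=5, face=up, owner=Ben, row=4, pile=3) — rank = 5, pile = 3, hence Positive.
(rank=4, face=down, owner=Ben, row=3, pile=7) — rank = 4, pile = 7, hence Negative.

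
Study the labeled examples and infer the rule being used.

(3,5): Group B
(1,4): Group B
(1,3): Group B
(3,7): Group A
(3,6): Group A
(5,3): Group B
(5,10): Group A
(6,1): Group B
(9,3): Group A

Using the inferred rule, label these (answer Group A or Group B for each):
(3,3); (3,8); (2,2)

The distinguishing property — sum ≥ 9 — holds for all the 'Group A' cases and none of the 'Group B' cases.

Group B, Group A, Group B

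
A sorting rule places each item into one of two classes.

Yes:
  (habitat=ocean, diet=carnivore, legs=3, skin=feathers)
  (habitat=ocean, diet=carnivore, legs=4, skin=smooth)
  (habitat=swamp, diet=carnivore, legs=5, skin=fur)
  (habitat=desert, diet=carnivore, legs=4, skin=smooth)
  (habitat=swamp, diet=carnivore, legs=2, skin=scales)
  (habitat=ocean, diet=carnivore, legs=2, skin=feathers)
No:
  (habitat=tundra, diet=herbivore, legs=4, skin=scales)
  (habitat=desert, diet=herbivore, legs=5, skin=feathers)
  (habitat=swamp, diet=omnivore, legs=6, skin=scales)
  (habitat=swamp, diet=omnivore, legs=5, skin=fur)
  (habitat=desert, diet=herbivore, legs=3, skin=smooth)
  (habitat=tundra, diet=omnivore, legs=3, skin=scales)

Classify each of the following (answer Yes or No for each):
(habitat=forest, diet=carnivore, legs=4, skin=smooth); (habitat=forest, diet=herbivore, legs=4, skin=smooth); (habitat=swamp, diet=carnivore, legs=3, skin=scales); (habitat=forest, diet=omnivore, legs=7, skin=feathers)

Looking at the examples, the only property every 'Yes' case has and every 'No' case lacks is: diet is carnivore.
(habitat=forest, diet=carnivore, legs=4, skin=smooth) → diet is carnivore → Yes.
(habitat=forest, diet=herbivore, legs=4, skin=smooth) → diet is herbivore → No.
(habitat=swamp, diet=carnivore, legs=3, skin=scales) → diet is carnivore → Yes.
(habitat=forest, diet=omnivore, legs=7, skin=feathers) → diet is omnivore → No.

Yes, No, Yes, No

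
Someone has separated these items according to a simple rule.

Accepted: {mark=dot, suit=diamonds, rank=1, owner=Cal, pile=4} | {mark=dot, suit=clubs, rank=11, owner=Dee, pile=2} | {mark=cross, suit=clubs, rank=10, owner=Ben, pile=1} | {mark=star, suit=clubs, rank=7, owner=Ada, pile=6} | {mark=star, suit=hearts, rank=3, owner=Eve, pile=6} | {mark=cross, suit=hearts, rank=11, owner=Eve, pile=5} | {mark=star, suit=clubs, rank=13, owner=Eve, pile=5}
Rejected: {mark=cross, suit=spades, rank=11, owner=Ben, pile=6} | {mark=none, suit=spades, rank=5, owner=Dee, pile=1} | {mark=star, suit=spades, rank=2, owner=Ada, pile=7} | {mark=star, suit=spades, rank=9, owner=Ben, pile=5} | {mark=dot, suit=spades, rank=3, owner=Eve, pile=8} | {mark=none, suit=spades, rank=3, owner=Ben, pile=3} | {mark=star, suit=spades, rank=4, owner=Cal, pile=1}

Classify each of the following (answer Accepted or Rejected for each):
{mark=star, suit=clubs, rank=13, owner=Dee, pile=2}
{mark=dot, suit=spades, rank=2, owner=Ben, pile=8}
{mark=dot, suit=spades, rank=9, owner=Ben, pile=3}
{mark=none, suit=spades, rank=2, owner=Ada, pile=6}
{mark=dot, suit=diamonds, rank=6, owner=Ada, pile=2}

The rule appears to be: suit is not spades.
{mark=star, suit=clubs, rank=13, owner=Dee, pile=2}: suit is clubs — passes, so Accepted.
{mark=dot, suit=spades, rank=2, owner=Ben, pile=8}: suit is spades — does not pass, so Rejected.
{mark=dot, suit=spades, rank=9, owner=Ben, pile=3}: suit is spades — does not pass, so Rejected.
{mark=none, suit=spades, rank=2, owner=Ada, pile=6}: suit is spades — does not pass, so Rejected.
{mark=dot, suit=diamonds, rank=6, owner=Ada, pile=2}: suit is diamonds — passes, so Accepted.

Accepted, Rejected, Rejected, Rejected, Accepted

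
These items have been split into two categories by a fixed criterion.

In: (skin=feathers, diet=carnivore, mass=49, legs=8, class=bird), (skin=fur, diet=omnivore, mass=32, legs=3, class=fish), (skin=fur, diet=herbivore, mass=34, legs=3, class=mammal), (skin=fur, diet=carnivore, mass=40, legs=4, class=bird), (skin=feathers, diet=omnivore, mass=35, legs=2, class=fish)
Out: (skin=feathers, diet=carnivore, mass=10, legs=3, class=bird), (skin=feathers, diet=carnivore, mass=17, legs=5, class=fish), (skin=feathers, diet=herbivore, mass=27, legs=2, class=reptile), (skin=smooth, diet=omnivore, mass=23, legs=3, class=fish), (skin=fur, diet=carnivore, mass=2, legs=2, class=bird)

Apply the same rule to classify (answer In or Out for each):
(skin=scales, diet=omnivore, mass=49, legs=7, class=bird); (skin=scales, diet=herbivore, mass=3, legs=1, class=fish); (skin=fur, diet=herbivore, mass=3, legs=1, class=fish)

In, Out, Out

One predicate separates the groups cleanly: mass ≥ 32.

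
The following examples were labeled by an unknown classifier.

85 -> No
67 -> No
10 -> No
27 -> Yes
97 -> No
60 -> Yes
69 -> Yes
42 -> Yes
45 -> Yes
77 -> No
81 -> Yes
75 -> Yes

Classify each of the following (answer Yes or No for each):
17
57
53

No, Yes, No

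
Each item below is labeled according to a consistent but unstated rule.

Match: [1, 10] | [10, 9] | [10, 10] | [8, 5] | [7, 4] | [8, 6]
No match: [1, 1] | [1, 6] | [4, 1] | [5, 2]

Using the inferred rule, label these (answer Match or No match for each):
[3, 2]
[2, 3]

One predicate separates the groups cleanly: sum ≥ 11.
[3, 2]: 3+2 = 5 — does not fit, so No match.
[2, 3]: 2+3 = 5 — does not fit, so No match.

No match, No match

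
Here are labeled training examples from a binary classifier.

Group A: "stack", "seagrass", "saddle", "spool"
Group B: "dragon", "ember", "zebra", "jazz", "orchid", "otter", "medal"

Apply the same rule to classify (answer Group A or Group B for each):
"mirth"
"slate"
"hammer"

The common property of the 'Group A' items is: contains 's'. No 'Group B' item has it.
"mirth": Group B (no 's').
"slate": Group A (has 's').
"hammer": Group B (no 's').

Group B, Group A, Group B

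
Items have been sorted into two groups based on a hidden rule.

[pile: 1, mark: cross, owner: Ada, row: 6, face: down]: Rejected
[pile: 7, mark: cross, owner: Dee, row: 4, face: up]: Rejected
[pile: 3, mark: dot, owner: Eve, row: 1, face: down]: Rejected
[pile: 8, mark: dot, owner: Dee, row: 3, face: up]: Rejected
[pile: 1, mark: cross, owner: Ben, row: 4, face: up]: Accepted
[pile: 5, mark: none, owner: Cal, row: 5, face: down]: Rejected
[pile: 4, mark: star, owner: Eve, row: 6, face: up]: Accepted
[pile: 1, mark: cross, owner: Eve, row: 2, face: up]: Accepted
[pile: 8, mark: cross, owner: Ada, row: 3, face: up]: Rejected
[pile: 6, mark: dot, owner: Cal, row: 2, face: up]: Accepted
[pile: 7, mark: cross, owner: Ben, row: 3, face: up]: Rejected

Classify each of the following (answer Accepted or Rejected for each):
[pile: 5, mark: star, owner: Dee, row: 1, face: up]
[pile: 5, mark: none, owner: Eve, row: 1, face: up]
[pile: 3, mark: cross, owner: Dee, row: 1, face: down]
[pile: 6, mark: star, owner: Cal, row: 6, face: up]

Accepted, Accepted, Rejected, Accepted

The classifier is using: face is up AND pile ≤ 6.
[pile: 5, mark: star, owner: Dee, row: 1, face: up]: Accepted (face is up, pile = 5).
[pile: 5, mark: none, owner: Eve, row: 1, face: up]: Accepted (face is up, pile = 5).
[pile: 3, mark: cross, owner: Dee, row: 1, face: down]: Rejected (face is down, pile = 3).
[pile: 6, mark: star, owner: Cal, row: 6, face: up]: Accepted (face is up, pile = 6).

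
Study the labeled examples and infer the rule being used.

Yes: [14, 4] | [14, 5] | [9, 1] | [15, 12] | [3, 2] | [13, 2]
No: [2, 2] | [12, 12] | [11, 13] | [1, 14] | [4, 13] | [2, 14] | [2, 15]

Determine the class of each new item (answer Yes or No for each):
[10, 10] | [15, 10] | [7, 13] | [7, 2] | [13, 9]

The classifier is using: first > second.

No, Yes, No, Yes, Yes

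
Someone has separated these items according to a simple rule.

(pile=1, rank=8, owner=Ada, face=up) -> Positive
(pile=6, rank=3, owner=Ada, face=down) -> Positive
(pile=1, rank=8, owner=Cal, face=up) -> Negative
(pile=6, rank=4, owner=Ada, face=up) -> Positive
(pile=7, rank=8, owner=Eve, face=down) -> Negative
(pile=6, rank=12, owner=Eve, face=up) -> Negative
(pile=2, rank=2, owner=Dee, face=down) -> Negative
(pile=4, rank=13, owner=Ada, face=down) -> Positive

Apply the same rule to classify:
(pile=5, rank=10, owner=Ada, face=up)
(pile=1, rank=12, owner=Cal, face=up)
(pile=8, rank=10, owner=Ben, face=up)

Positive, Negative, Negative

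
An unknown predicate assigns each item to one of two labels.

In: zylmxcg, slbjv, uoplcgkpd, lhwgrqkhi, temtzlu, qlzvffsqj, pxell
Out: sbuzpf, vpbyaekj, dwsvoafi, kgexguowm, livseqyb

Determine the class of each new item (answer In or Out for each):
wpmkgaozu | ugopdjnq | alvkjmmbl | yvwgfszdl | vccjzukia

Out, Out, In, In, Out

The rule appears to be: odd length AND contains 'l'.
wpmkgaozu → length 9, no 'l' → Out. ugopdjnq → length 8, no 'l' → Out. alvkjmmbl → length 9, has 'l' → In. yvwgfszdl → length 9, has 'l' → In. vccjzukia → length 9, no 'l' → Out.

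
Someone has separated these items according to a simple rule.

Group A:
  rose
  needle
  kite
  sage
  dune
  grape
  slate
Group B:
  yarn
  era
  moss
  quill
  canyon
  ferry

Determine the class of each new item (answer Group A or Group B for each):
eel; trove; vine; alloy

Group B, Group A, Group A, Group B

The classifier is using: ends with 'e'.
eel: Group B (ends with 'l'). trove: Group A (ends with 'e'). vine: Group A (ends with 'e'). alloy: Group B (ends with 'y').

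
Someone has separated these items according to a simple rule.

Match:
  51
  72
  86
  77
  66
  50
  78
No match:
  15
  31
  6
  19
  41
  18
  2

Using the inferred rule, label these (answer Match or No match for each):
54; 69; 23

Match, Match, No match

All 'Match' examples share one property — at least 50 — and every 'No match' example lacks it.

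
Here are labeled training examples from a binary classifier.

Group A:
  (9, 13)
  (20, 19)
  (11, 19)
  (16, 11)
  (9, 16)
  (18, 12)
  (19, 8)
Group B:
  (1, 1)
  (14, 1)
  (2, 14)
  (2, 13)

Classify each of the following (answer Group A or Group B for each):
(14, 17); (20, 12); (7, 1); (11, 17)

Group A, Group A, Group B, Group A

The distinguishing property — sum ≥ 22 — holds for all the 'Group A' cases and none of the 'Group B' cases.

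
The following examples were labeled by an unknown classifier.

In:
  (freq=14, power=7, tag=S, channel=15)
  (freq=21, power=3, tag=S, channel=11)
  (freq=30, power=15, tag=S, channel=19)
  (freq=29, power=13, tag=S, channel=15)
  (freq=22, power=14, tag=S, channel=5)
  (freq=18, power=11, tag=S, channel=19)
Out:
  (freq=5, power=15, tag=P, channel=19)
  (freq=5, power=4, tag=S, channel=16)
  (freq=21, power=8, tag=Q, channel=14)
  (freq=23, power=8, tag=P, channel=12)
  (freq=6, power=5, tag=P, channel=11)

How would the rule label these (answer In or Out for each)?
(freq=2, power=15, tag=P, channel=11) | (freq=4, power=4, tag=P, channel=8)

Out, Out

The classifier is using: tag is S AND freq ≥ 6.
(freq=2, power=15, tag=P, channel=11): tag is P, freq = 2, lacks this property → Out. (freq=4, power=4, tag=P, channel=8): tag is P, freq = 4, lacks this property → Out.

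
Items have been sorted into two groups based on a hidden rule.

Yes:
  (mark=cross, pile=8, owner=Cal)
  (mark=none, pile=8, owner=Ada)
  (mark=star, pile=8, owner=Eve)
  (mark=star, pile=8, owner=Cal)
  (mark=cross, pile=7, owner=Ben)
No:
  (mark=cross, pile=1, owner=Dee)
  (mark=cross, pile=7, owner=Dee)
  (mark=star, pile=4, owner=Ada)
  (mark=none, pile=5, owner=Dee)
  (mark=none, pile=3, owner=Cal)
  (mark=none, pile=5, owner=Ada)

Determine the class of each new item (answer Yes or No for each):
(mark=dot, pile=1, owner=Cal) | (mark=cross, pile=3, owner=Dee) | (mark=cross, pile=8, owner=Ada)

No, No, Yes

The rule appears to be: owner is Ben OR pile = 8.
(mark=dot, pile=1, owner=Cal) — owner is Cal, pile = 1, hence No. (mark=cross, pile=3, owner=Dee) — owner is Dee, pile = 3, hence No. (mark=cross, pile=8, owner=Ada) — owner is Ada, pile = 8, hence Yes.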